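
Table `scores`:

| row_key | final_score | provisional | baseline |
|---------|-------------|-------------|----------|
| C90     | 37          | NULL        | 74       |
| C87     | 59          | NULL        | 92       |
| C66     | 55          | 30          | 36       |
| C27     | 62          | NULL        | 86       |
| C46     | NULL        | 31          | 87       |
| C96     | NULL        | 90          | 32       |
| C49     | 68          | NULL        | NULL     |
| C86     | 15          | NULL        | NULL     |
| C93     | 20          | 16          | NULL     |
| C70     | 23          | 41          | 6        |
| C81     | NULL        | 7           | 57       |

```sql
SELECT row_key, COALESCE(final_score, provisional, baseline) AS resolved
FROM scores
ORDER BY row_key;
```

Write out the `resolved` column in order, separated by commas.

62, 31, 68, 55, 23, 7, 15, 59, 37, 20, 90

row_key=C27: final_score=62 → 62
row_key=C46: final_score=NULL, provisional=31 → 31
row_key=C49: final_score=68 → 68
row_key=C66: final_score=55 → 55
row_key=C70: final_score=23 → 23
row_key=C81: final_score=NULL, provisional=7 → 7
row_key=C86: final_score=15 → 15
row_key=C87: final_score=59 → 59
row_key=C90: final_score=37 → 37
row_key=C93: final_score=20 → 20
row_key=C96: final_score=NULL, provisional=90 → 90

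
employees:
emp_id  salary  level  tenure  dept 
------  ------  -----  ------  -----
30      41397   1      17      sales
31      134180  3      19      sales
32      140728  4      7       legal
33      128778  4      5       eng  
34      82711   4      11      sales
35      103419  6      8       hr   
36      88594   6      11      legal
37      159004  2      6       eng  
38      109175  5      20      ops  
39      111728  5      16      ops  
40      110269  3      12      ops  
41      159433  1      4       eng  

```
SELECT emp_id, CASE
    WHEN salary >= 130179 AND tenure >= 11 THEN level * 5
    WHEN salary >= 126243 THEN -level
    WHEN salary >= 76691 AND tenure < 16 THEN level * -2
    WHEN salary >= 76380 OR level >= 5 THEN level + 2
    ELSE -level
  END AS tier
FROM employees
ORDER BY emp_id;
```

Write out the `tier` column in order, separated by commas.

-1, 15, -4, -4, -8, -12, -12, -2, 7, 7, -6, -1

emp_id=30: ELSE → -1
emp_id=31: salary >= 130179 AND tenure >= 11 → 15
emp_id=32: salary >= 126243 → -4
emp_id=33: salary >= 126243 → -4
emp_id=34: salary >= 76691 AND tenure < 16 → -8
emp_id=35: salary >= 76691 AND tenure < 16 → -12
emp_id=36: salary >= 76691 AND tenure < 16 → -12
emp_id=37: salary >= 126243 → -2
emp_id=38: salary >= 76380 OR level >= 5 → 7
emp_id=39: salary >= 76380 OR level >= 5 → 7
emp_id=40: salary >= 76691 AND tenure < 16 → -6
emp_id=41: salary >= 126243 → -1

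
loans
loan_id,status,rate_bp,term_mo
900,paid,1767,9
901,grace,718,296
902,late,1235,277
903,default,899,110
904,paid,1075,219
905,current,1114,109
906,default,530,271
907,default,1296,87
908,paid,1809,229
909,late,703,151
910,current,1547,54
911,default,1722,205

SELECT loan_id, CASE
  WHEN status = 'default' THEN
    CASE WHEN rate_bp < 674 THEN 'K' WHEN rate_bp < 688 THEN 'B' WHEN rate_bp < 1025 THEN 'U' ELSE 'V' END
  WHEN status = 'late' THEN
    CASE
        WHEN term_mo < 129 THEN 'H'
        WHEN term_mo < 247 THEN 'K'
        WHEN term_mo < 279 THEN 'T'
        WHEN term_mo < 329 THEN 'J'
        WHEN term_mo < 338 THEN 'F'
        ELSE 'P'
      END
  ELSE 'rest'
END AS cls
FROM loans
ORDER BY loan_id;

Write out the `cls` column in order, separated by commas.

rest, rest, T, U, rest, rest, K, V, rest, K, rest, V

loan_id=900: status='paid' → outer ELSE → rest
loan_id=901: status='grace' → outer ELSE → rest
loan_id=902: status='late' → inner[term_mo < 279] → T
loan_id=903: status='default' → inner[rate_bp < 1025] → U
loan_id=904: status='paid' → outer ELSE → rest
loan_id=905: status='current' → outer ELSE → rest
loan_id=906: status='default' → inner[rate_bp < 674] → K
loan_id=907: status='default' → inner[ELSE] → V
loan_id=908: status='paid' → outer ELSE → rest
loan_id=909: status='late' → inner[term_mo < 247] → K
loan_id=910: status='current' → outer ELSE → rest
loan_id=911: status='default' → inner[ELSE] → V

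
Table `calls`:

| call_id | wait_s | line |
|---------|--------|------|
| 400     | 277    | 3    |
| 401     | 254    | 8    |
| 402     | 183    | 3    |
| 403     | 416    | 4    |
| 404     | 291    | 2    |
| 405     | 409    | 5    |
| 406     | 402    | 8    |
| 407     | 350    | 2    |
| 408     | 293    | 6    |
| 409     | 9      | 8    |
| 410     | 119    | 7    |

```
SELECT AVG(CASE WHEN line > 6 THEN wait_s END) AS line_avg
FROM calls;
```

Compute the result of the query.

196

call_id=400: ✗
call_id=401: ✓ → 254
call_id=402: ✗
call_id=403: ✗
call_id=404: ✗
call_id=405: ✗
call_id=406: ✓ → 402
call_id=407: ✗
call_id=408: ✗
call_id=409: ✓ → 9
call_id=410: ✓ → 119
line_avg = (254 + 402 + 9 + 119) / 4 = 196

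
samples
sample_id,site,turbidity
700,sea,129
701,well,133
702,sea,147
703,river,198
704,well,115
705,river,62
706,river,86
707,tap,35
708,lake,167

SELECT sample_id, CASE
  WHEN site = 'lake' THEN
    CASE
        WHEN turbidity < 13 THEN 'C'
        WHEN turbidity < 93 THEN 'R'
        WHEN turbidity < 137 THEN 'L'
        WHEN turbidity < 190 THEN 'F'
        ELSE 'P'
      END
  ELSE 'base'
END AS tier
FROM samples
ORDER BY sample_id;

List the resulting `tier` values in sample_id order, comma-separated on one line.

base, base, base, base, base, base, base, base, F

sample_id=700: site='sea' → outer ELSE → base
sample_id=701: site='well' → outer ELSE → base
sample_id=702: site='sea' → outer ELSE → base
sample_id=703: site='river' → outer ELSE → base
sample_id=704: site='well' → outer ELSE → base
sample_id=705: site='river' → outer ELSE → base
sample_id=706: site='river' → outer ELSE → base
sample_id=707: site='tap' → outer ELSE → base
sample_id=708: site='lake' → inner[turbidity < 190] → F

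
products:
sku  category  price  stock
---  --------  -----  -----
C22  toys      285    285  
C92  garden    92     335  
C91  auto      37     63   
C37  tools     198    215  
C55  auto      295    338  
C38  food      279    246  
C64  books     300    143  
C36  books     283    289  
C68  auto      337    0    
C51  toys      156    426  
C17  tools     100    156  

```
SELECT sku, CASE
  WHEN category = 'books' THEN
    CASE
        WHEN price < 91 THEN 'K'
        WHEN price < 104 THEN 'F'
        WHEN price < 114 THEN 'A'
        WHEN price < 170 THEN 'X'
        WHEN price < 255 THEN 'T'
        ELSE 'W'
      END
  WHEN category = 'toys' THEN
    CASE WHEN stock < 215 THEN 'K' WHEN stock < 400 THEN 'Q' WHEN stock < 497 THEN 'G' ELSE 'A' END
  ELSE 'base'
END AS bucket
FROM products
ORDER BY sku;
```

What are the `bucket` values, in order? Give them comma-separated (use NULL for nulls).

base, Q, W, base, base, G, base, W, base, base, base

sku=C17: category='tools' → outer ELSE → base
sku=C22: category='toys' → inner[stock < 400] → Q
sku=C36: category='books' → inner[ELSE] → W
sku=C37: category='tools' → outer ELSE → base
sku=C38: category='food' → outer ELSE → base
sku=C51: category='toys' → inner[stock < 497] → G
sku=C55: category='auto' → outer ELSE → base
sku=C64: category='books' → inner[ELSE] → W
sku=C68: category='auto' → outer ELSE → base
sku=C91: category='auto' → outer ELSE → base
sku=C92: category='garden' → outer ELSE → base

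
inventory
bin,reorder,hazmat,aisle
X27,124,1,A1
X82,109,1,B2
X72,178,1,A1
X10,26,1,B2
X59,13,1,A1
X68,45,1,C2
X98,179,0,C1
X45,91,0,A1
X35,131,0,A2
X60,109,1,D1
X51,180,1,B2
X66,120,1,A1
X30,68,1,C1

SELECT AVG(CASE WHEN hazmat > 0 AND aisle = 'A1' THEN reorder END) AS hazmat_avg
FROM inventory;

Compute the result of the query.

108.75

bin=X27: ✓ → 124
bin=X82: ✗
bin=X72: ✓ → 178
bin=X10: ✗
bin=X59: ✓ → 13
bin=X68: ✗
bin=X98: ✗
bin=X45: ✗
bin=X35: ✗
bin=X60: ✗
bin=X51: ✗
bin=X66: ✓ → 120
bin=X30: ✗
hazmat_avg = (124 + 178 + 13 + 120) / 4 = 108.75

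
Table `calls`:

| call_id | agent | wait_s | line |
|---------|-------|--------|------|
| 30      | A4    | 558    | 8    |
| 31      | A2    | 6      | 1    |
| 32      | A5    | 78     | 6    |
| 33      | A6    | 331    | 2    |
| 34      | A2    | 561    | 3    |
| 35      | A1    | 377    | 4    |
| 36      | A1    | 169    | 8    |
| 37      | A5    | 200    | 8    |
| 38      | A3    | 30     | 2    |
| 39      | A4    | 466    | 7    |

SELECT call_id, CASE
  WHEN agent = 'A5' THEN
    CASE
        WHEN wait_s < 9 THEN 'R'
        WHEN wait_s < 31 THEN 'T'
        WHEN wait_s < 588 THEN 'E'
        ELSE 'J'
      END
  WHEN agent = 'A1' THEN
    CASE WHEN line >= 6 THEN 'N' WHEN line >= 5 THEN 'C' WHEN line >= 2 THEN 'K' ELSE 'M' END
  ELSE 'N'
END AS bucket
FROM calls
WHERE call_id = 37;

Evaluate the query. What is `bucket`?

E

call_id = 37: agent=A5, wait_s=200, line=8.
agent='A5' → inner[wait_s < 588] → E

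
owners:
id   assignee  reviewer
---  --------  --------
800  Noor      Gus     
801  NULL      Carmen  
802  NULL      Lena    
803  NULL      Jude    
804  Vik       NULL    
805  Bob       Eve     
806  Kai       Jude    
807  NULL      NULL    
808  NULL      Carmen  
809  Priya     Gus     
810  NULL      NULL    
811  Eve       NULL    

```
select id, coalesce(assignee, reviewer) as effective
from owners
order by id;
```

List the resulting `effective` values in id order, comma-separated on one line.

Noor, Carmen, Lena, Jude, Vik, Bob, Kai, NULL, Carmen, Priya, NULL, Eve

id=800: assignee=Noor → Noor
id=801: assignee=NULL, reviewer=Carmen → Carmen
id=802: assignee=NULL, reviewer=Lena → Lena
id=803: assignee=NULL, reviewer=Jude → Jude
id=804: assignee=Vik → Vik
id=805: assignee=Bob → Bob
id=806: assignee=Kai → Kai
id=807: assignee=NULL, reviewer=NULL (all NULL) → NULL
id=808: assignee=NULL, reviewer=Carmen → Carmen
id=809: assignee=Priya → Priya
id=810: assignee=NULL, reviewer=NULL (all NULL) → NULL
id=811: assignee=Eve → Eve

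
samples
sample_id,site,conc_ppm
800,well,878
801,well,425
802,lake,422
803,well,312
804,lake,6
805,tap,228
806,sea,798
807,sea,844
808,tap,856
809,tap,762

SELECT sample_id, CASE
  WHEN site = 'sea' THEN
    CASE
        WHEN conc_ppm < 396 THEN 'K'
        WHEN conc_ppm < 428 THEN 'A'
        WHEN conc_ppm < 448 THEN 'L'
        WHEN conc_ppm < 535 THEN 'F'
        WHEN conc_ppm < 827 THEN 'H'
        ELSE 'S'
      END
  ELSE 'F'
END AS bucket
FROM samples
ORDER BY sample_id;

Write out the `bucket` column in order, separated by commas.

sample_id=800: site='well' → outer ELSE → F
sample_id=801: site='well' → outer ELSE → F
sample_id=802: site='lake' → outer ELSE → F
sample_id=803: site='well' → outer ELSE → F
sample_id=804: site='lake' → outer ELSE → F
sample_id=805: site='tap' → outer ELSE → F
sample_id=806: site='sea' → inner[conc_ppm < 827] → H
sample_id=807: site='sea' → inner[ELSE] → S
sample_id=808: site='tap' → outer ELSE → F
sample_id=809: site='tap' → outer ELSE → F

F, F, F, F, F, F, H, S, F, F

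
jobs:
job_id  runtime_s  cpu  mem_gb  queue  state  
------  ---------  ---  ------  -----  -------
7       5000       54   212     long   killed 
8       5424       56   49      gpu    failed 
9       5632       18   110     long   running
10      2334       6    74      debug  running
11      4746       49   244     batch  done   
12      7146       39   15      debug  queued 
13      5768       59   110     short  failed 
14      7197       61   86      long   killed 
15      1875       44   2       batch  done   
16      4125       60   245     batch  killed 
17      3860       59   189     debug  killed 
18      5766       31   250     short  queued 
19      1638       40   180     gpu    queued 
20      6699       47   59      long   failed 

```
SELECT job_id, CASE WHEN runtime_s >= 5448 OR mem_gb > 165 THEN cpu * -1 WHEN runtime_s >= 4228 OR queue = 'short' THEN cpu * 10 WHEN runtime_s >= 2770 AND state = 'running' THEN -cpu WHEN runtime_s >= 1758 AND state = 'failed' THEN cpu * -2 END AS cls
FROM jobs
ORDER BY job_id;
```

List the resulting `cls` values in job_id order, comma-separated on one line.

job_id=7: runtime_s >= 5448 OR mem_gb > 165 → -54
job_id=8: runtime_s >= 4228 OR queue = 'short' → 560
job_id=9: runtime_s >= 5448 OR mem_gb > 165 → -18
job_id=10: (no match → NULL) → NULL
job_id=11: runtime_s >= 5448 OR mem_gb > 165 → -49
job_id=12: runtime_s >= 5448 OR mem_gb > 165 → -39
job_id=13: runtime_s >= 5448 OR mem_gb > 165 → -59
job_id=14: runtime_s >= 5448 OR mem_gb > 165 → -61
job_id=15: (no match → NULL) → NULL
job_id=16: runtime_s >= 5448 OR mem_gb > 165 → -60
job_id=17: runtime_s >= 5448 OR mem_gb > 165 → -59
job_id=18: runtime_s >= 5448 OR mem_gb > 165 → -31
job_id=19: runtime_s >= 5448 OR mem_gb > 165 → -40
job_id=20: runtime_s >= 5448 OR mem_gb > 165 → -47

-54, 560, -18, NULL, -49, -39, -59, -61, NULL, -60, -59, -31, -40, -47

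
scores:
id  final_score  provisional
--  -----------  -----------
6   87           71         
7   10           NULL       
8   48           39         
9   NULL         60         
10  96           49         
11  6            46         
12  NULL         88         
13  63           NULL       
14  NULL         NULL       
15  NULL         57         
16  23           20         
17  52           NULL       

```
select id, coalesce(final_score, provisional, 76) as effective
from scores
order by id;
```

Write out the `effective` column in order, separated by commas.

87, 10, 48, 60, 96, 6, 88, 63, 76, 57, 23, 52

id=6: final_score=87 → 87
id=7: final_score=10 → 10
id=8: final_score=48 → 48
id=9: final_score=NULL, provisional=60 → 60
id=10: final_score=96 → 96
id=11: final_score=6 → 6
id=12: final_score=NULL, provisional=88 → 88
id=13: final_score=63 → 63
id=14: final_score=NULL, provisional=NULL, → literal 76 → 76
id=15: final_score=NULL, provisional=57 → 57
id=16: final_score=23 → 23
id=17: final_score=52 → 52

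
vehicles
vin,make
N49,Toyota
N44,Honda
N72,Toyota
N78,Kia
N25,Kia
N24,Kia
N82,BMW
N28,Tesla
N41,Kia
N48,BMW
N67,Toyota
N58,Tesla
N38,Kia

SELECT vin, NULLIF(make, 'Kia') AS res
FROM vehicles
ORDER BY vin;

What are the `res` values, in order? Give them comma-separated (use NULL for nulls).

vin=N24: make=Kia vs Kia: equal → NULL
vin=N25: make=Kia vs Kia: equal → NULL
vin=N28: make=Tesla vs Kia: differ → Tesla
vin=N38: make=Kia vs Kia: equal → NULL
vin=N41: make=Kia vs Kia: equal → NULL
vin=N44: make=Honda vs Kia: differ → Honda
vin=N48: make=BMW vs Kia: differ → BMW
vin=N49: make=Toyota vs Kia: differ → Toyota
vin=N58: make=Tesla vs Kia: differ → Tesla
vin=N67: make=Toyota vs Kia: differ → Toyota
vin=N72: make=Toyota vs Kia: differ → Toyota
vin=N78: make=Kia vs Kia: equal → NULL
vin=N82: make=BMW vs Kia: differ → BMW

NULL, NULL, Tesla, NULL, NULL, Honda, BMW, Toyota, Tesla, Toyota, Toyota, NULL, BMW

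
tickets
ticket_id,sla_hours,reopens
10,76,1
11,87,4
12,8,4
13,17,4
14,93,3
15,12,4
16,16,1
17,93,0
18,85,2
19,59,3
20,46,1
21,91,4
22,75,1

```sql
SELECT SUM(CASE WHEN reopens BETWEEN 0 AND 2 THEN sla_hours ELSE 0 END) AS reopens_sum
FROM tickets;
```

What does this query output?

391

ticket_id=10: ✓ → 76
ticket_id=11: ✗
ticket_id=12: ✗
ticket_id=13: ✗
ticket_id=14: ✗
ticket_id=15: ✗
ticket_id=16: ✓ → 16
ticket_id=17: ✓ → 93
ticket_id=18: ✓ → 85
ticket_id=19: ✗
ticket_id=20: ✓ → 46
ticket_id=21: ✗
ticket_id=22: ✓ → 75
reopens_sum = 76 + 16 + 93 + 85 + 46 + 75 = 391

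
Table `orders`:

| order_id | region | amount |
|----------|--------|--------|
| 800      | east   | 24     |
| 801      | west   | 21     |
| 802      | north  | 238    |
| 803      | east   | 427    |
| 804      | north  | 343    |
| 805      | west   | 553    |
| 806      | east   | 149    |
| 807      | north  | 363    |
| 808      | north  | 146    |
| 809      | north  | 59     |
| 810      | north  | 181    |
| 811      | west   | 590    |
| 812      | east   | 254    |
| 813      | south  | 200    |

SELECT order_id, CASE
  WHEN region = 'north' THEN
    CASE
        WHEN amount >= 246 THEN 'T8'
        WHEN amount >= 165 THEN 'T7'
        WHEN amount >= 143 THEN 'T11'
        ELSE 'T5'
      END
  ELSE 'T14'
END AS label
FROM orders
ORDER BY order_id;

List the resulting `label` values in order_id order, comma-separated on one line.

T14, T14, T7, T14, T8, T14, T14, T8, T11, T5, T7, T14, T14, T14

order_id=800: region='east' → outer ELSE → T14
order_id=801: region='west' → outer ELSE → T14
order_id=802: region='north' → inner[amount >= 165] → T7
order_id=803: region='east' → outer ELSE → T14
order_id=804: region='north' → inner[amount >= 246] → T8
order_id=805: region='west' → outer ELSE → T14
order_id=806: region='east' → outer ELSE → T14
order_id=807: region='north' → inner[amount >= 246] → T8
order_id=808: region='north' → inner[amount >= 143] → T11
order_id=809: region='north' → inner[ELSE] → T5
order_id=810: region='north' → inner[amount >= 165] → T7
order_id=811: region='west' → outer ELSE → T14
order_id=812: region='east' → outer ELSE → T14
order_id=813: region='south' → outer ELSE → T14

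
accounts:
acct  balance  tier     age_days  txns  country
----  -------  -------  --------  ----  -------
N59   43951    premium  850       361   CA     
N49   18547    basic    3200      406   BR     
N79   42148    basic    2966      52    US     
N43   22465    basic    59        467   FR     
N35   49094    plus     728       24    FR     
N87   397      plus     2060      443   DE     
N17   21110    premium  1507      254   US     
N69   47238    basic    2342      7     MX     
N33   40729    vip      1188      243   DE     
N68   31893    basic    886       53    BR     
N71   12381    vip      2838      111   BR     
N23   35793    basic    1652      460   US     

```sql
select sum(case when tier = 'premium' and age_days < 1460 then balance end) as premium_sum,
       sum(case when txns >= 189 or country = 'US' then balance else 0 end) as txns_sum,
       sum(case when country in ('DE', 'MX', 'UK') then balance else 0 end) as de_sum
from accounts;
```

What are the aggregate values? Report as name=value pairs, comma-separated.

premium_sum=43951, txns_sum=225140, de_sum=88364

[premium_sum: tier = 'premium' and age_days < 1460]
acct=N59: ✓ → 43951
acct=N49: ✗
acct=N79: ✗
acct=N43: ✗
acct=N35: ✗
acct=N87: ✗
acct=N17: ✗
acct=N69: ✗
acct=N33: ✗
acct=N68: ✗
acct=N71: ✗
acct=N23: ✗
premium_sum = 43951
—
[txns_sum: txns >= 189 or country = 'US']
acct=N59: ✓ → 43951
acct=N49: ✓ → 18547
acct=N79: ✓ → 42148
acct=N43: ✓ → 22465
acct=N35: ✗
acct=N87: ✓ → 397
acct=N17: ✓ → 21110
acct=N69: ✗
acct=N33: ✓ → 40729
acct=N68: ✗
acct=N71: ✗
acct=N23: ✓ → 35793
txns_sum = 43951 + 18547 + 42148 + 22465 + 397 + 21110 + 40729 + 35793 = 225140
—
[de_sum: country in ('DE', 'MX', 'UK')]
acct=N59: ✗
acct=N49: ✗
acct=N79: ✗
acct=N43: ✗
acct=N35: ✗
acct=N87: ✓ → 397
acct=N17: ✗
acct=N69: ✓ → 47238
acct=N33: ✓ → 40729
acct=N68: ✗
acct=N71: ✗
acct=N23: ✗
de_sum = 397 + 47238 + 40729 = 88364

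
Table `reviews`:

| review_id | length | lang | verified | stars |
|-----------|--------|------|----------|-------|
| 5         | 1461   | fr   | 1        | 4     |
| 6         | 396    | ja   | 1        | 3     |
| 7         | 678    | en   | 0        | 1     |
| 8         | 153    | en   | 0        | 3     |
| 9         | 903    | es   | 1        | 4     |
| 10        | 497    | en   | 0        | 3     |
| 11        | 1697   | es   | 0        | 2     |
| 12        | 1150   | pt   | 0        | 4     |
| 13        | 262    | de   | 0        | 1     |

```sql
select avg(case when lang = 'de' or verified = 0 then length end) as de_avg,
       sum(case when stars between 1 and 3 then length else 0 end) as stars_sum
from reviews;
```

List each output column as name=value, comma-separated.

[de_avg: lang = 'de' or verified = 0]
review_id=5: ✗
review_id=6: ✗
review_id=7: ✓ → 678
review_id=8: ✓ → 153
review_id=9: ✗
review_id=10: ✓ → 497
review_id=11: ✓ → 1697
review_id=12: ✓ → 1150
review_id=13: ✓ → 262
de_avg = (678 + 153 + 497 + 1697 + 1150 + 262) / 6 = 739.5
—
[stars_sum: stars between 1 and 3]
review_id=5: ✗
review_id=6: ✓ → 396
review_id=7: ✓ → 678
review_id=8: ✓ → 153
review_id=9: ✗
review_id=10: ✓ → 497
review_id=11: ✓ → 1697
review_id=12: ✗
review_id=13: ✓ → 262
stars_sum = 396 + 678 + 153 + 497 + 1697 + 262 = 3683

de_avg=739.5, stars_sum=3683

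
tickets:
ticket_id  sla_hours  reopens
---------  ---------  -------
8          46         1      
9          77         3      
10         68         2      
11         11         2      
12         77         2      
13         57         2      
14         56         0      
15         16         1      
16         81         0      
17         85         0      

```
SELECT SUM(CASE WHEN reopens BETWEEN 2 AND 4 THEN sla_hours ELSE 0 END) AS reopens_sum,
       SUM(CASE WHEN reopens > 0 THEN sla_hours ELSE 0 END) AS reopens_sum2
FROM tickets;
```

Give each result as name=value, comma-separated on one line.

reopens_sum=290, reopens_sum2=352

[reopens_sum: reopens BETWEEN 2 AND 4]
ticket_id=8: ✗
ticket_id=9: ✓ → 77
ticket_id=10: ✓ → 68
ticket_id=11: ✓ → 11
ticket_id=12: ✓ → 77
ticket_id=13: ✓ → 57
ticket_id=14: ✗
ticket_id=15: ✗
ticket_id=16: ✗
ticket_id=17: ✗
reopens_sum = 77 + 68 + 11 + 77 + 57 = 290
—
[reopens_sum2: reopens > 0]
ticket_id=8: ✓ → 46
ticket_id=9: ✓ → 77
ticket_id=10: ✓ → 68
ticket_id=11: ✓ → 11
ticket_id=12: ✓ → 77
ticket_id=13: ✓ → 57
ticket_id=14: ✗
ticket_id=15: ✓ → 16
ticket_id=16: ✗
ticket_id=17: ✗
reopens_sum2 = 46 + 77 + 68 + 11 + 77 + 57 + 16 = 352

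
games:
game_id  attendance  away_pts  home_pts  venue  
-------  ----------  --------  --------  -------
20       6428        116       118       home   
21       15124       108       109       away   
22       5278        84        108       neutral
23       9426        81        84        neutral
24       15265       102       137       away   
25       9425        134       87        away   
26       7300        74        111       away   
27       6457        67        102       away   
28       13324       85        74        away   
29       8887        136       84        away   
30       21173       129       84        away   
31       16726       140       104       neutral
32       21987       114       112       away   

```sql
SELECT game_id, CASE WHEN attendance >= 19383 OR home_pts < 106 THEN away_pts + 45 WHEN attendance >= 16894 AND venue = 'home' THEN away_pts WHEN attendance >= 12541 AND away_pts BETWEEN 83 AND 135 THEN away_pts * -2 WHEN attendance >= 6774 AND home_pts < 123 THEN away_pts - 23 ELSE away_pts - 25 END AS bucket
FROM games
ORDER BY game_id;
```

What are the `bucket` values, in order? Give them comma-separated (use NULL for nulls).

game_id=20: ELSE → 91
game_id=21: attendance >= 12541 AND away_pts BETWEEN 83 AND 135 → -216
game_id=22: ELSE → 59
game_id=23: attendance >= 19383 OR home_pts < 106 → 126
game_id=24: attendance >= 12541 AND away_pts BETWEEN 83 AND 135 → -204
game_id=25: attendance >= 19383 OR home_pts < 106 → 179
game_id=26: attendance >= 6774 AND home_pts < 123 → 51
game_id=27: attendance >= 19383 OR home_pts < 106 → 112
game_id=28: attendance >= 19383 OR home_pts < 106 → 130
game_id=29: attendance >= 19383 OR home_pts < 106 → 181
game_id=30: attendance >= 19383 OR home_pts < 106 → 174
game_id=31: attendance >= 19383 OR home_pts < 106 → 185
game_id=32: attendance >= 19383 OR home_pts < 106 → 159

91, -216, 59, 126, -204, 179, 51, 112, 130, 181, 174, 185, 159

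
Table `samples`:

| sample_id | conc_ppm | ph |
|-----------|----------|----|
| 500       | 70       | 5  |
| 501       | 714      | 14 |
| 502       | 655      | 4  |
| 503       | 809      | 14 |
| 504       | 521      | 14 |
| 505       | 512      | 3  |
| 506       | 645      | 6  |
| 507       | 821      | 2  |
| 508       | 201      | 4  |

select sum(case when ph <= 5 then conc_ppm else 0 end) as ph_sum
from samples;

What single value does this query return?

2259

sample_id=500: ✓ → 70
sample_id=501: ✗
sample_id=502: ✓ → 655
sample_id=503: ✗
sample_id=504: ✗
sample_id=505: ✓ → 512
sample_id=506: ✗
sample_id=507: ✓ → 821
sample_id=508: ✓ → 201
ph_sum = 70 + 655 + 512 + 821 + 201 = 2259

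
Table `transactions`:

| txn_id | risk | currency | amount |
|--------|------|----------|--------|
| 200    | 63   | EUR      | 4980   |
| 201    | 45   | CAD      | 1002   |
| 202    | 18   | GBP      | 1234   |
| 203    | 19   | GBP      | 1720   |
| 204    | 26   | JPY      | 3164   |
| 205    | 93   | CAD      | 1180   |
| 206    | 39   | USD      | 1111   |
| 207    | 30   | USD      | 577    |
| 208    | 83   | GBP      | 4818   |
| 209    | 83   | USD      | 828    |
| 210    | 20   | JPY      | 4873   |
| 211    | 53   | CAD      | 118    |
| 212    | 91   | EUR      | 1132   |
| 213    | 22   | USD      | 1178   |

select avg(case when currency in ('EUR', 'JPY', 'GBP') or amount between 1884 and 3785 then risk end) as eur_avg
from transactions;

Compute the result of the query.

45.7142857143

txn_id=200: ✓ → 63
txn_id=201: ✗
txn_id=202: ✓ → 18
txn_id=203: ✓ → 19
txn_id=204: ✓ → 26
txn_id=205: ✗
txn_id=206: ✗
txn_id=207: ✗
txn_id=208: ✓ → 83
txn_id=209: ✗
txn_id=210: ✓ → 20
txn_id=211: ✗
txn_id=212: ✓ → 91
txn_id=213: ✗
eur_avg = (63 + 18 + 19 + 26 + 83 + 20 + 91) / 7 = 45.7142857143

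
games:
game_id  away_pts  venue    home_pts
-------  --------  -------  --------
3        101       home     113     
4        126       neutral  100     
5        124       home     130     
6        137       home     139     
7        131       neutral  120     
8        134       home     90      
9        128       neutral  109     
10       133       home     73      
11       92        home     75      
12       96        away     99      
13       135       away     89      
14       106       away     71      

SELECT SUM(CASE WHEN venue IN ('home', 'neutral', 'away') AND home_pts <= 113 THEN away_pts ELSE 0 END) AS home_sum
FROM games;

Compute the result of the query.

1051

game_id=3: ✓ → 101
game_id=4: ✓ → 126
game_id=5: ✗
game_id=6: ✗
game_id=7: ✗
game_id=8: ✓ → 134
game_id=9: ✓ → 128
game_id=10: ✓ → 133
game_id=11: ✓ → 92
game_id=12: ✓ → 96
game_id=13: ✓ → 135
game_id=14: ✓ → 106
home_sum = 101 + 126 + 134 + 128 + 133 + 92 + 96 + 135 + 106 = 1051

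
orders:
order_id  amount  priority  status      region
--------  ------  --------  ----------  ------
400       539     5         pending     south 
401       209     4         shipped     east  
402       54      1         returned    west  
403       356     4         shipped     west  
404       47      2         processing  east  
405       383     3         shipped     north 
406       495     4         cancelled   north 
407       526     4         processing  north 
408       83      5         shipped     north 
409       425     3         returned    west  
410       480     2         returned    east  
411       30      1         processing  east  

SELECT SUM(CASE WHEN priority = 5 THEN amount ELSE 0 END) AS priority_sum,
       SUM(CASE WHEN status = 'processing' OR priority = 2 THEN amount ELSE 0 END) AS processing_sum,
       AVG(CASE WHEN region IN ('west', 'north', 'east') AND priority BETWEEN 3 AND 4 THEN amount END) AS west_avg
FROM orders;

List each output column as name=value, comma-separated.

priority_sum=622, processing_sum=1083, west_avg=399

[priority_sum: priority = 5]
order_id=400: ✓ → 539
order_id=401: ✗
order_id=402: ✗
order_id=403: ✗
order_id=404: ✗
order_id=405: ✗
order_id=406: ✗
order_id=407: ✗
order_id=408: ✓ → 83
order_id=409: ✗
order_id=410: ✗
order_id=411: ✗
priority_sum = 539 + 83 = 622
—
[processing_sum: status = 'processing' OR priority = 2]
order_id=400: ✗
order_id=401: ✗
order_id=402: ✗
order_id=403: ✗
order_id=404: ✓ → 47
order_id=405: ✗
order_id=406: ✗
order_id=407: ✓ → 526
order_id=408: ✗
order_id=409: ✗
order_id=410: ✓ → 480
order_id=411: ✓ → 30
processing_sum = 47 + 526 + 480 + 30 = 1083
—
[west_avg: region IN ('west', 'north', 'east') AND priority BETWEEN 3 AND 4]
order_id=400: ✗
order_id=401: ✓ → 209
order_id=402: ✗
order_id=403: ✓ → 356
order_id=404: ✗
order_id=405: ✓ → 383
order_id=406: ✓ → 495
order_id=407: ✓ → 526
order_id=408: ✗
order_id=409: ✓ → 425
order_id=410: ✗
order_id=411: ✗
west_avg = (209 + 356 + 383 + 495 + 526 + 425) / 6 = 399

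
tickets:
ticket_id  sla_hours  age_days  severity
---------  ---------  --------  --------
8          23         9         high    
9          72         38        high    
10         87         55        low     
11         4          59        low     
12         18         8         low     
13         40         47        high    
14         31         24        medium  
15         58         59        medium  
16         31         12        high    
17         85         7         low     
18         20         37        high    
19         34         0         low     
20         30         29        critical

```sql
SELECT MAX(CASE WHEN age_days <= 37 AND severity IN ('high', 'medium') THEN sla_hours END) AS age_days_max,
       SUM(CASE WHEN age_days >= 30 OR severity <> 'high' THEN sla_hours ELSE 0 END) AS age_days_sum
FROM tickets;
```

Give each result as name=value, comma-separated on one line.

[age_days_max: age_days <= 37 AND severity IN ('high', 'medium')]
ticket_id=8: ✓ → 23
ticket_id=9: ✗
ticket_id=10: ✗
ticket_id=11: ✗
ticket_id=12: ✗
ticket_id=13: ✗
ticket_id=14: ✓ → 31
ticket_id=15: ✗
ticket_id=16: ✓ → 31
ticket_id=17: ✗
ticket_id=18: ✓ → 20
ticket_id=19: ✗
ticket_id=20: ✗
age_days_max = MAX(23, 31, 31, 20) = 31
—
[age_days_sum: age_days >= 30 OR severity <> 'high']
ticket_id=8: ✗
ticket_id=9: ✓ → 72
ticket_id=10: ✓ → 87
ticket_id=11: ✓ → 4
ticket_id=12: ✓ → 18
ticket_id=13: ✓ → 40
ticket_id=14: ✓ → 31
ticket_id=15: ✓ → 58
ticket_id=16: ✗
ticket_id=17: ✓ → 85
ticket_id=18: ✓ → 20
ticket_id=19: ✓ → 34
ticket_id=20: ✓ → 30
age_days_sum = 72 + 87 + 4 + 18 + 40 + 31 + 58 + 85 + 20 + 34 + 30 = 479

age_days_max=31, age_days_sum=479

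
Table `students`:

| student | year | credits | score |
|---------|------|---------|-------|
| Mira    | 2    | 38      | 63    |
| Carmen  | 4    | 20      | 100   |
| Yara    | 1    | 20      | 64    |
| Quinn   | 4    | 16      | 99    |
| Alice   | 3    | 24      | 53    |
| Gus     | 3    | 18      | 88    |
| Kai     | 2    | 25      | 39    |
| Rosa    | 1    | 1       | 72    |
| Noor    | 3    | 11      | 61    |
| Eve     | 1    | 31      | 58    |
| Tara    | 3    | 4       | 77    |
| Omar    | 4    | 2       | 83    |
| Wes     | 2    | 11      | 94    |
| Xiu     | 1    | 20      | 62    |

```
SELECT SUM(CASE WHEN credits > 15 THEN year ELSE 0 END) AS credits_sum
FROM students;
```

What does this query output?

21

student=Mira: ✓ → 2
student=Carmen: ✓ → 4
student=Yara: ✓ → 1
student=Quinn: ✓ → 4
student=Alice: ✓ → 3
student=Gus: ✓ → 3
student=Kai: ✓ → 2
student=Rosa: ✗
student=Noor: ✗
student=Eve: ✓ → 1
student=Tara: ✗
student=Omar: ✗
student=Wes: ✗
student=Xiu: ✓ → 1
credits_sum = 2 + 4 + 1 + 4 + 3 + 3 + 2 + 1 + 1 = 21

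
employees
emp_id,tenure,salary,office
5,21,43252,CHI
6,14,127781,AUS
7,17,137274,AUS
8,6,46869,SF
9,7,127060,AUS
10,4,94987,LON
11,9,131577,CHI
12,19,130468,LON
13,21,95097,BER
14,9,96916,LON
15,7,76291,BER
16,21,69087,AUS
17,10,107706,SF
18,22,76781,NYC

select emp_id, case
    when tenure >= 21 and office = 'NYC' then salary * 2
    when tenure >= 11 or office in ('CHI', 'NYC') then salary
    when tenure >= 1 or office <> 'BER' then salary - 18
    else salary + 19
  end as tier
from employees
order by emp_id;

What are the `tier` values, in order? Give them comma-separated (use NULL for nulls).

43252, 127781, 137274, 46851, 127042, 94969, 131577, 130468, 95097, 96898, 76273, 69087, 107688, 153562

emp_id=5: tenure >= 11 or office in ('CHI', 'NYC') → 43252
emp_id=6: tenure >= 11 or office in ('CHI', 'NYC') → 127781
emp_id=7: tenure >= 11 or office in ('CHI', 'NYC') → 137274
emp_id=8: tenure >= 1 or office <> 'BER' → 46851
emp_id=9: tenure >= 1 or office <> 'BER' → 127042
emp_id=10: tenure >= 1 or office <> 'BER' → 94969
emp_id=11: tenure >= 11 or office in ('CHI', 'NYC') → 131577
emp_id=12: tenure >= 11 or office in ('CHI', 'NYC') → 130468
emp_id=13: tenure >= 11 or office in ('CHI', 'NYC') → 95097
emp_id=14: tenure >= 1 or office <> 'BER' → 96898
emp_id=15: tenure >= 1 or office <> 'BER' → 76273
emp_id=16: tenure >= 11 or office in ('CHI', 'NYC') → 69087
emp_id=17: tenure >= 1 or office <> 'BER' → 107688
emp_id=18: tenure >= 21 and office = 'NYC' → 153562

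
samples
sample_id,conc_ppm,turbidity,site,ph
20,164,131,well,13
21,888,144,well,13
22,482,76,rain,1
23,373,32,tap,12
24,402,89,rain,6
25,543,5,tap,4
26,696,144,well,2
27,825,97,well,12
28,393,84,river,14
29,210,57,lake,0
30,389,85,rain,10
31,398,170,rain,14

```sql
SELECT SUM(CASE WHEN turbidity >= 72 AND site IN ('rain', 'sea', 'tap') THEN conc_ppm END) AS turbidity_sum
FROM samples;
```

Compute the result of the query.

sample_id=20: ✗
sample_id=21: ✗
sample_id=22: ✓ → 482
sample_id=23: ✗
sample_id=24: ✓ → 402
sample_id=25: ✗
sample_id=26: ✗
sample_id=27: ✗
sample_id=28: ✗
sample_id=29: ✗
sample_id=30: ✓ → 389
sample_id=31: ✓ → 398
turbidity_sum = 482 + 402 + 389 + 398 = 1671

1671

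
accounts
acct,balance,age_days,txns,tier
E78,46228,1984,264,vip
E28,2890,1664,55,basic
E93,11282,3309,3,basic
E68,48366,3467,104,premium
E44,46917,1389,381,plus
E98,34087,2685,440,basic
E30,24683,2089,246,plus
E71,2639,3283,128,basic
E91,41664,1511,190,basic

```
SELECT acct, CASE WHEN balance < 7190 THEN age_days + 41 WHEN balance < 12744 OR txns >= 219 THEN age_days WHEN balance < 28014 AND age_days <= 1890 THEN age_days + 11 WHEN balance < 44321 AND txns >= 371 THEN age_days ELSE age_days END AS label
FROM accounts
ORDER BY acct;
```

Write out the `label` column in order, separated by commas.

1705, 2089, 1389, 3467, 3324, 1984, 1511, 3309, 2685

acct=E28: balance < 7190 → 1705
acct=E30: balance < 12744 OR txns >= 219 → 2089
acct=E44: balance < 12744 OR txns >= 219 → 1389
acct=E68: ELSE → 3467
acct=E71: balance < 7190 → 3324
acct=E78: balance < 12744 OR txns >= 219 → 1984
acct=E91: ELSE → 1511
acct=E93: balance < 12744 OR txns >= 219 → 3309
acct=E98: balance < 12744 OR txns >= 219 → 2685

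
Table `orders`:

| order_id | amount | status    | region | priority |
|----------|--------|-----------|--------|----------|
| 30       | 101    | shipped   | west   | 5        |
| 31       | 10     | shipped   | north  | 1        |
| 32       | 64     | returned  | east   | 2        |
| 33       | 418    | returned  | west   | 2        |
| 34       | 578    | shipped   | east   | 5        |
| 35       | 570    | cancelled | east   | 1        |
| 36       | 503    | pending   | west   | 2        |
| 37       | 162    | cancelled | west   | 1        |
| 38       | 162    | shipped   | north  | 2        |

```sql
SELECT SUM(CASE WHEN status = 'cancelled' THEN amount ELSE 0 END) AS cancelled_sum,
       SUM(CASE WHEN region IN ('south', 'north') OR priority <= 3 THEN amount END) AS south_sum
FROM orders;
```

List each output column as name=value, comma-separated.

[cancelled_sum: status = 'cancelled']
order_id=30: ✗
order_id=31: ✗
order_id=32: ✗
order_id=33: ✗
order_id=34: ✗
order_id=35: ✓ → 570
order_id=36: ✗
order_id=37: ✓ → 162
order_id=38: ✗
cancelled_sum = 570 + 162 = 732
—
[south_sum: region IN ('south', 'north') OR priority <= 3]
order_id=30: ✗
order_id=31: ✓ → 10
order_id=32: ✓ → 64
order_id=33: ✓ → 418
order_id=34: ✗
order_id=35: ✓ → 570
order_id=36: ✓ → 503
order_id=37: ✓ → 162
order_id=38: ✓ → 162
south_sum = 10 + 64 + 418 + 570 + 503 + 162 + 162 = 1889

cancelled_sum=732, south_sum=1889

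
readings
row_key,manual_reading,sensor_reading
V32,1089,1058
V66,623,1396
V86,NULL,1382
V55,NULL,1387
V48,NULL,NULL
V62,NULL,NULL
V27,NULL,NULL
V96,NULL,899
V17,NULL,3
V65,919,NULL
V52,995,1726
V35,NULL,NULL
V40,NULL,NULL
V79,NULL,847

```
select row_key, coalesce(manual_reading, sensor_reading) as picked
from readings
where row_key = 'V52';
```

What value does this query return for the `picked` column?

row_key = V52: manual_reading=995, sensor_reading=1726.
manual_reading=995 → 995

995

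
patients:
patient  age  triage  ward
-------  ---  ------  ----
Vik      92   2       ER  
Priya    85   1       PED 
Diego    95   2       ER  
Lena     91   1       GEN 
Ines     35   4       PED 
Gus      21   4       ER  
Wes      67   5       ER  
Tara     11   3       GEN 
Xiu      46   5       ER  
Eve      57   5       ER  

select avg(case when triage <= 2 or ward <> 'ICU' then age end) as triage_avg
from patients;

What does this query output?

60

patient=Vik: ✓ → 92
patient=Priya: ✓ → 85
patient=Diego: ✓ → 95
patient=Lena: ✓ → 91
patient=Ines: ✓ → 35
patient=Gus: ✓ → 21
patient=Wes: ✓ → 67
patient=Tara: ✓ → 11
patient=Xiu: ✓ → 46
patient=Eve: ✓ → 57
triage_avg = (92 + 85 + 95 + 91 + 35 + 21 + 67 + 11 + 46 + 57) / 10 = 60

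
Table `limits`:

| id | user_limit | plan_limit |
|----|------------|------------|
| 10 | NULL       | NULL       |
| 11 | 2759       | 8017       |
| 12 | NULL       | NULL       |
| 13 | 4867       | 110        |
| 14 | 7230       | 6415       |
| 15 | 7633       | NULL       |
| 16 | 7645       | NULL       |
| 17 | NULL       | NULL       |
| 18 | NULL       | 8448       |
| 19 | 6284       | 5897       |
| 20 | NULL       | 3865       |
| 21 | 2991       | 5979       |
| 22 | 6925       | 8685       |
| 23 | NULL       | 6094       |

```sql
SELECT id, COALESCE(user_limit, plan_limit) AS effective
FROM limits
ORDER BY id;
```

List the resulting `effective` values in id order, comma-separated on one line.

NULL, 2759, NULL, 4867, 7230, 7633, 7645, NULL, 8448, 6284, 3865, 2991, 6925, 6094

id=10: user_limit=NULL, plan_limit=NULL (all NULL) → NULL
id=11: user_limit=2759 → 2759
id=12: user_limit=NULL, plan_limit=NULL (all NULL) → NULL
id=13: user_limit=4867 → 4867
id=14: user_limit=7230 → 7230
id=15: user_limit=7633 → 7633
id=16: user_limit=7645 → 7645
id=17: user_limit=NULL, plan_limit=NULL (all NULL) → NULL
id=18: user_limit=NULL, plan_limit=8448 → 8448
id=19: user_limit=6284 → 6284
id=20: user_limit=NULL, plan_limit=3865 → 3865
id=21: user_limit=2991 → 2991
id=22: user_limit=6925 → 6925
id=23: user_limit=NULL, plan_limit=6094 → 6094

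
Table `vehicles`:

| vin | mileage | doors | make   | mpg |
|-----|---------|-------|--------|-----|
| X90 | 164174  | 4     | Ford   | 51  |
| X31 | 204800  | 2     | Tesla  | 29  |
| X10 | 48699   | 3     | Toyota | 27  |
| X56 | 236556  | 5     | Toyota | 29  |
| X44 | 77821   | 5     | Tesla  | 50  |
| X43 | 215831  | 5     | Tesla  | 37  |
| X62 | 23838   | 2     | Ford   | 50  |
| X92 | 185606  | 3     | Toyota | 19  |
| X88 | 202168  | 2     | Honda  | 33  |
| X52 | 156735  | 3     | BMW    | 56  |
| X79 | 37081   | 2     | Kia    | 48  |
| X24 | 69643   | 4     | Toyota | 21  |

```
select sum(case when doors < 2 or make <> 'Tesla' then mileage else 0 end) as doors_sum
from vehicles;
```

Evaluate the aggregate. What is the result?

vin=X90: ✓ → 164174
vin=X31: ✗
vin=X10: ✓ → 48699
vin=X56: ✓ → 236556
vin=X44: ✗
vin=X43: ✗
vin=X62: ✓ → 23838
vin=X92: ✓ → 185606
vin=X88: ✓ → 202168
vin=X52: ✓ → 156735
vin=X79: ✓ → 37081
vin=X24: ✓ → 69643
doors_sum = 164174 + 48699 + 236556 + 23838 + 185606 + 202168 + 156735 + 37081 + 69643 = 1124500

1124500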